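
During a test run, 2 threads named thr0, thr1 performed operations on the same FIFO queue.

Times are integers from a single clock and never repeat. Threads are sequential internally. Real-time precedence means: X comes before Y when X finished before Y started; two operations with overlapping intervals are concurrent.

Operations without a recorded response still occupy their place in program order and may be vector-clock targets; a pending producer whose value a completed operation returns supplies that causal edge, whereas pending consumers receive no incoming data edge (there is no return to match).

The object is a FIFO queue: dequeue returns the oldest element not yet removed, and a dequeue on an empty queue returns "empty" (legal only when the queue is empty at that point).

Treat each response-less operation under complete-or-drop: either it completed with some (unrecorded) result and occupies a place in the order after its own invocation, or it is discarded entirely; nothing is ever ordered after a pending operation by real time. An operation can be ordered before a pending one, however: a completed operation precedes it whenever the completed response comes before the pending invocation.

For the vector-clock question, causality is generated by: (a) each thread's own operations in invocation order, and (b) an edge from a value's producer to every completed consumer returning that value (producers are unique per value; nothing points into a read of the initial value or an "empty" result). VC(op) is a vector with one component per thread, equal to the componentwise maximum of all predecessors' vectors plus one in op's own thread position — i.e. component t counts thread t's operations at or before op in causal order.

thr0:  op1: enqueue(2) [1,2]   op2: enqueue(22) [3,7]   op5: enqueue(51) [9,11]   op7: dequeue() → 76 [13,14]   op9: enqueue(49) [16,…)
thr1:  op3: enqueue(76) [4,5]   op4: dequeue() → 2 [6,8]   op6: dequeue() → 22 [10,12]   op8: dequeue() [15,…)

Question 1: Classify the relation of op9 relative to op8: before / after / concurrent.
concurrent

op9 spans [16,…), op8 spans [15,…)
the intervals overlap in both directions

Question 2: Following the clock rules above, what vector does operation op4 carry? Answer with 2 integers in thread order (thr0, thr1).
(1, 2)

VC(op3, invoked at 4): no causal predecessors; +1 on thr1 → (0, 1)
VC(op1, invoked at 1): no causal predecessors; +1 on thr0 → (1, 0)
merge at op2 (invoked 3): VC(op1)=(1, 0), own-thread bump on thr0 → (2, 0)
merge at op4 (invoked 6): VC(op1)=(1, 0), VC(op3)=(0, 1), own-thread bump on thr1 → (1, 2)
merge at op5 (invoked 9): VC(op2)=(2, 0), own-thread bump on thr0 → (3, 0)
merge at op6 (invoked 10): VC(op2)=(2, 0), VC(op4)=(1, 2), own-thread bump on thr1 → (2, 3)
merge at op7 (invoked 13): VC(op3)=(0, 1), VC(op5)=(3, 0), own-thread bump on thr0 → (4, 1)
merge at op8 (invoked 15): VC(op6)=(2, 3), own-thread bump on thr1 → (2, 4)
merge at op9 (invoked 16): VC(op7)=(4, 1), own-thread bump on thr0 → (5, 1)
target: VC(op4) = (1, 2)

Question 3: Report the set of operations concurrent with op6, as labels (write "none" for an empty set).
op5

op6 spans [10,12]: anything still running between times 10 and 12 counts as concurrent
op1 [1,2]: before
op2 [3,7]: before
op3 [4,5]: before
op4 [6,8]: before
op5 [9,11]: concurrent
op7 [13,14]: after
op8 [15,…): after
op9 [16,…): after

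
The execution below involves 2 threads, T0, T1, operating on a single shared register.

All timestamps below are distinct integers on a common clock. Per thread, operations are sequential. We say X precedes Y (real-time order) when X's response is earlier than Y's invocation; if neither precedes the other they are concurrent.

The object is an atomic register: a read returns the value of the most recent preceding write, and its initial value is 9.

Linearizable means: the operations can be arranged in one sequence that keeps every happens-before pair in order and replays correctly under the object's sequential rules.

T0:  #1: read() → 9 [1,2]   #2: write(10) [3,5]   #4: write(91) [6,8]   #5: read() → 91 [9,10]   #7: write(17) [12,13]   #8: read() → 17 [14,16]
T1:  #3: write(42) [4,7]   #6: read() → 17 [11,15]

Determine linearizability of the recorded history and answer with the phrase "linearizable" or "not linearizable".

one valid linearization: #1, #2, #3, #4, #5, #7, #6, #8
1. #1 read() → 9, leaving value 9
2. #2 write(10), leaving value 10
3. #3 write(42), leaving value 42
4. #4 write(91), leaving value 91
5. #5 read() → 91, leaving value 91
6. #7 write(17), leaving value 17
7. #6 read() → 17, leaving value 17
8. #8 read() → 17, leaving value 17

linearizable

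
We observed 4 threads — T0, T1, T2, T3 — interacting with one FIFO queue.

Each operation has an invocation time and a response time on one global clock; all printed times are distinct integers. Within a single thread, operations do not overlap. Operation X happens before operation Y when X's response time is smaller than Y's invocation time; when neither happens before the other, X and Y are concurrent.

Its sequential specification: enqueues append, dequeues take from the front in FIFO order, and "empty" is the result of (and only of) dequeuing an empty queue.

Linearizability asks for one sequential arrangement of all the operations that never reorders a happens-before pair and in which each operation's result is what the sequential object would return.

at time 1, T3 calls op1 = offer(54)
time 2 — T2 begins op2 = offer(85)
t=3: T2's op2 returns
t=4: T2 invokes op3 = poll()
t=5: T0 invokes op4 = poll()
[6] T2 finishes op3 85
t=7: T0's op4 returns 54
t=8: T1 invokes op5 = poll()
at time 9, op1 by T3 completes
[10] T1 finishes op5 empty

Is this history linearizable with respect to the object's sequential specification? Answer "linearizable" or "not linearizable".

one valid linearization: op1, op2, op4, op3, op5
after step 1 (op1 offer(54)): queue <54>
after step 2 (op2 offer(85)): queue <54,85>
after step 3 (op4 poll() → 54): queue <85>
after step 4 (op3 poll() → 85): queue <>
after step 5 (op5 poll() → empty): queue <>

linearizable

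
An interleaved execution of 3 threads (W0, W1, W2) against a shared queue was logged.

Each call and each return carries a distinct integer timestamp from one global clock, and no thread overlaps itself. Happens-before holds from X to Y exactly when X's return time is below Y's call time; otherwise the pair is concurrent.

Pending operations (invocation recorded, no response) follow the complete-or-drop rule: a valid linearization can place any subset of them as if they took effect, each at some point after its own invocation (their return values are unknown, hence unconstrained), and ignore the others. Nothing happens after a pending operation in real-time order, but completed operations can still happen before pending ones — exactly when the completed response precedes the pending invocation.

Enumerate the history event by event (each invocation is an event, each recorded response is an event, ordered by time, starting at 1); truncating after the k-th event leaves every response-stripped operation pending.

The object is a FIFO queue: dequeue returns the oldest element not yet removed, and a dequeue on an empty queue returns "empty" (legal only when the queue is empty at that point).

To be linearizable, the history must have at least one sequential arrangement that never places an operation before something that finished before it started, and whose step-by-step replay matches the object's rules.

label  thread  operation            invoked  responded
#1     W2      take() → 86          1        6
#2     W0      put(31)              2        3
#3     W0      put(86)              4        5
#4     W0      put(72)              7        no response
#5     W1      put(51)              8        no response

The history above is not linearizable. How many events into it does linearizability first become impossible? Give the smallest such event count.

one valid order for events 1..5 is #1, #2, #3:
after step 1 (#1 take() (pending, included)): queue <>
after step 2 (#2 put(31)): queue <31>
after step 3 (#3 put(86)): queue <31,86>
once event 6 joins (#1's response, time 6), exhaustive search finds no witness
e.g. #1, #2, #3: illegal at step 1, since #1 take() → 86 cannot apply there
e.g. #2, #1, #3: illegal at step 2, since #1 take() → 86 cannot apply there

6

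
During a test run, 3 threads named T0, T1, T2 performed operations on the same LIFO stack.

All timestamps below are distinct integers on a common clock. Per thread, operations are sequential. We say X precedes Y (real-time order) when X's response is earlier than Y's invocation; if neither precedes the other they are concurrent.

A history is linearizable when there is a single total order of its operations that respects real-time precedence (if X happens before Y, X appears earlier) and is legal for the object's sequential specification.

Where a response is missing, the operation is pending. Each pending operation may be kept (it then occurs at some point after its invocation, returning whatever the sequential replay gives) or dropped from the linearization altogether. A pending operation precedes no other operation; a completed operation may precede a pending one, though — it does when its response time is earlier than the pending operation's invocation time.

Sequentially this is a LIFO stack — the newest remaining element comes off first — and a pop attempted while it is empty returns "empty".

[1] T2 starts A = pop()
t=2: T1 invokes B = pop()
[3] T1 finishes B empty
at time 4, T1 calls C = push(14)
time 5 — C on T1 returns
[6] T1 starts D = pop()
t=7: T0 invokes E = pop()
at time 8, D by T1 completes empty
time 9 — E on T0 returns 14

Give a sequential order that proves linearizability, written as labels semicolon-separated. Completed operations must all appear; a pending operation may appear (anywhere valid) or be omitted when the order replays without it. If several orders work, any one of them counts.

A; B; C; E; D

after step 1 (A pop() (pending, included)): stack <>
after step 2 (B pop() → empty): stack <>
after step 3 (C push(14)): stack <14>
after step 4 (E pop() → 14): stack <>
after step 5 (D pop() → empty): stack <>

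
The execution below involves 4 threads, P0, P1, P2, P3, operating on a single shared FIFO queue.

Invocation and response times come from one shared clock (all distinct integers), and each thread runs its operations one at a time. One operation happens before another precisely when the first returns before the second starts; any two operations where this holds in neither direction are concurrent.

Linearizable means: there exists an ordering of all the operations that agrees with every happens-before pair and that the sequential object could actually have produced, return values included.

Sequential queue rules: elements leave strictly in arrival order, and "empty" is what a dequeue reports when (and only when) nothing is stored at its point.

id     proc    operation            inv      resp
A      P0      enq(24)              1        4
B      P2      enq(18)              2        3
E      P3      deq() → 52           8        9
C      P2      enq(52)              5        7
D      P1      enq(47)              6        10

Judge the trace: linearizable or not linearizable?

the violation lands at event 9, E's response at time 9: events 1..8 linearize, events 1..9 do not
real-time-consistent orders of the 4 completed operations: 2 — all fail the FIFO queue replay
including or dropping the 1 pending operation (D) in any combination fails
sample order A, B, C, E (pending dropped) stalls at step 4 — E deq() → 52 has no legal effect
sample order B, A, C, E (pending dropped) stalls at step 4 — E deq() → 52 has no legal effect

not linearizable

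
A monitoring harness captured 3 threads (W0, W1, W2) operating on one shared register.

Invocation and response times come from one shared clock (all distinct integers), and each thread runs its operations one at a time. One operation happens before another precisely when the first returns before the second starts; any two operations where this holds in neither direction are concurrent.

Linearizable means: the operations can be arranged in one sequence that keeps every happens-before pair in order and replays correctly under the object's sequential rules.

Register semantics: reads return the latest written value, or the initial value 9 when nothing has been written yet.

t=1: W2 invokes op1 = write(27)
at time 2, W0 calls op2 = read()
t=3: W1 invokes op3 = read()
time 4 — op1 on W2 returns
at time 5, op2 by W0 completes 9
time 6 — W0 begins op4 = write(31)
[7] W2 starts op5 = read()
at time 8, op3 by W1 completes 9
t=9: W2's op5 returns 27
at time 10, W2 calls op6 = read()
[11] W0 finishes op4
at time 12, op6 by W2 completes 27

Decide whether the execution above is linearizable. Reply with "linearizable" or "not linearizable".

one valid linearization: op2, op3, op1, op5, op6, op4
1. op2 read() → 9, leaving value 9
2. op3 read() → 9, leaving value 9
3. op1 write(27), leaving value 27
4. op5 read() → 27, leaving value 27
5. op6 read() → 27, leaving value 27
6. op4 write(31), leaving value 31

linearizable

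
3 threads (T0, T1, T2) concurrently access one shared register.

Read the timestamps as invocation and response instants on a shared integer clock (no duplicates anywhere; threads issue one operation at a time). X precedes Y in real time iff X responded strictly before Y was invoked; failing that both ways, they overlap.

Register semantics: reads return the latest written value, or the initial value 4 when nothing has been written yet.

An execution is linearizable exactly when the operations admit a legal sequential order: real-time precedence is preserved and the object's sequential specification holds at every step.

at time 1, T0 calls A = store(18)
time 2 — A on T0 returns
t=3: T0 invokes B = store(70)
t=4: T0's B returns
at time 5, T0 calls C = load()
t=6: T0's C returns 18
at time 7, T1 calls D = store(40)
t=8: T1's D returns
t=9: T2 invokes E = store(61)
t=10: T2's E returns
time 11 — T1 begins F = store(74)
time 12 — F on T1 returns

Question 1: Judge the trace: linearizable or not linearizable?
already the first 6 events (up to C's response at time 6) admit no linearization; the first 5 still do
the sole real-time-consistent order of 3 completed operations fails the register replay
e.g. A, B, C: illegal at step 3, since C load() → 18 cannot apply there

not linearizable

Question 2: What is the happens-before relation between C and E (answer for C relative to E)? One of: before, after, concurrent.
C spans [5,6], E spans [9,10]
resp(C)=6 < inv(E)=9

before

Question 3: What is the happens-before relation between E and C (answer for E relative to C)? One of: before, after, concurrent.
E spans [9,10], C spans [5,6]
resp(C)=6 < inv(E)=9

after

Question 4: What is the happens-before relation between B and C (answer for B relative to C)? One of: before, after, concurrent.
B spans [3,4], C spans [5,6]
resp(B)=4 < inv(C)=5

before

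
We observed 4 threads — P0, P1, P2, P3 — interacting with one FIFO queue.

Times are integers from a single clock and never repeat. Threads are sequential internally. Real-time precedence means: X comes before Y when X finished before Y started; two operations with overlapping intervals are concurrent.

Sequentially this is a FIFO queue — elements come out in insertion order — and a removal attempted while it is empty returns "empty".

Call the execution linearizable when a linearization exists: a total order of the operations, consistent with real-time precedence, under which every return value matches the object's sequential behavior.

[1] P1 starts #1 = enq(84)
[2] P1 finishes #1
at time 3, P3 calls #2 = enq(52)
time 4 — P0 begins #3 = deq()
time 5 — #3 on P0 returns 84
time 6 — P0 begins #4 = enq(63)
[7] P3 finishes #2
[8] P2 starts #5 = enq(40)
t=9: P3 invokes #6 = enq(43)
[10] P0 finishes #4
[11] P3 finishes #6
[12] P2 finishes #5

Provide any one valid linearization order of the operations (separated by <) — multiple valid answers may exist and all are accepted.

after step 1 (#1 enq(84)): queue <84>
after step 2 (#2 enq(52)): queue <84,52>
after step 3 (#3 deq() → 84): queue <52>
after step 4 (#4 enq(63)): queue <52,63>
after step 5 (#5 enq(40)): queue <52,63,40>
after step 6 (#6 enq(43)): queue <52,63,40,43>

#1 < #2 < #3 < #4 < #5 < #6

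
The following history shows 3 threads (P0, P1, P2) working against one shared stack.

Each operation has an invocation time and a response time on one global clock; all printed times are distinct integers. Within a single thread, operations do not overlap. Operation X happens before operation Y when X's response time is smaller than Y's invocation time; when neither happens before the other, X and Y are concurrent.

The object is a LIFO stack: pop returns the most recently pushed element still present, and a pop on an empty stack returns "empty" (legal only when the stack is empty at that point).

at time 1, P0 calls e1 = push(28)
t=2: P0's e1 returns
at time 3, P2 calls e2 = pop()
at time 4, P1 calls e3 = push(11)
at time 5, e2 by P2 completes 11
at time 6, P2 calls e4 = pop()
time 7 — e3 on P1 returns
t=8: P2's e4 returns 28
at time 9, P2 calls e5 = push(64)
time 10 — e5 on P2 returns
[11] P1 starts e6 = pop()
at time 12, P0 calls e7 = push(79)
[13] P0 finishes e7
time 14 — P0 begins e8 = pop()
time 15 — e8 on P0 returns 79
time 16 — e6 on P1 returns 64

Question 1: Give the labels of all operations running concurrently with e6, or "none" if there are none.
e6 spans [11,16]: anything still running between times 11 and 16 counts as concurrent
e1 [1,2]: before
e2 [3,5]: before
e3 [4,7]: before
e4 [6,8]: before
e5 [9,10]: before
e7 [12,13]: concurrent
e8 [14,15]: concurrent

e7, e8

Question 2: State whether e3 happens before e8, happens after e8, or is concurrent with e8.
e3 spans [4,7], e8 spans [14,15]
resp(e3)=7 < inv(e8)=14

before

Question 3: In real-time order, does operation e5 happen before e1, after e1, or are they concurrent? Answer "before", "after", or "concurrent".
e5 spans [9,10], e1 spans [1,2]
resp(e1)=2 < inv(e5)=9

after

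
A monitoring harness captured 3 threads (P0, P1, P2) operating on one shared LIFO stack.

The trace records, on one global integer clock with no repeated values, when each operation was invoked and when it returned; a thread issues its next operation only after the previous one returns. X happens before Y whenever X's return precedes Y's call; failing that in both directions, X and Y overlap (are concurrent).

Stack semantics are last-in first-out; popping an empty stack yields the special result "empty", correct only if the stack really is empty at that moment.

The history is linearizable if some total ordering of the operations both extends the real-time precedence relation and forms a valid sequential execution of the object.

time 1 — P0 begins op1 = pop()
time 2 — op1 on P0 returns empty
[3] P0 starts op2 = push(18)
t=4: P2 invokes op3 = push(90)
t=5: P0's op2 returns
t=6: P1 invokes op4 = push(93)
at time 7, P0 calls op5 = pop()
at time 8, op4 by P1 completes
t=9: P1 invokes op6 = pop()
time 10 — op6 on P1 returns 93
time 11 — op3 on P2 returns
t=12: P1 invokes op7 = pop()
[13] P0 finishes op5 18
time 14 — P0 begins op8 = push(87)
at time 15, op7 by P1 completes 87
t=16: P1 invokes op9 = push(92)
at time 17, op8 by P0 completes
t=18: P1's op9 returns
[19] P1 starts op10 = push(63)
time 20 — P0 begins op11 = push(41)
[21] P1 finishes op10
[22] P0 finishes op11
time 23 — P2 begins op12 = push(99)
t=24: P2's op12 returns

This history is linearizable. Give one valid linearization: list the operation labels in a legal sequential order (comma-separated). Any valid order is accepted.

1. op1 pop() → empty, leaving stack <>
2. op2 push(18), leaving stack <18>
3. op4 push(93), leaving stack <18,93>
4. op6 pop() → 93, leaving stack <18>
5. op5 pop() → 18, leaving stack <>
6. op3 push(90), leaving stack <90>
7. op8 push(87), leaving stack <90,87>
8. op7 pop() → 87, leaving stack <90>
9. op9 push(92), leaving stack <90,92>
10. op10 push(63), leaving stack <90,92,63>
11. op11 push(41), leaving stack <90,92,63,41>
12. op12 push(99), leaving stack <90,92,63,41,99>

op1, op2, op4, op6, op5, op3, op8, op7, op9, op10, op11, op12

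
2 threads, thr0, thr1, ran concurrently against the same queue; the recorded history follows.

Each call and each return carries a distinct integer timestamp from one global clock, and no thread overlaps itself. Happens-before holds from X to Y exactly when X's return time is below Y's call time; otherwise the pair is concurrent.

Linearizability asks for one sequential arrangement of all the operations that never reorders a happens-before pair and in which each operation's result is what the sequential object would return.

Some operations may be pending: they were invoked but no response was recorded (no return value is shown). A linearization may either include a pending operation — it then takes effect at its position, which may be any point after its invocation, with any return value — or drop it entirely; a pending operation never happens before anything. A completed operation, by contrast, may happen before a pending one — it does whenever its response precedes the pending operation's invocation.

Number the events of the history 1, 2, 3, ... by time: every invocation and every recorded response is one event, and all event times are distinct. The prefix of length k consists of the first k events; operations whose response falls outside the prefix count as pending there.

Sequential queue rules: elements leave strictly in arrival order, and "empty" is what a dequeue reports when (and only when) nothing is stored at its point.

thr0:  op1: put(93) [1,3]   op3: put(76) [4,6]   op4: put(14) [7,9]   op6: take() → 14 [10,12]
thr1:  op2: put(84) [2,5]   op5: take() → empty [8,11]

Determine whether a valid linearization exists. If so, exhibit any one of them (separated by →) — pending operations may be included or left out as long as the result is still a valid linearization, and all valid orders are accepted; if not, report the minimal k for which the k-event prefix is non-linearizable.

not linearizable — minimal violating prefix: 11 events

cut after 10 events: linearizable; cut after 11 events (op5 responds, time 11): not linearizable
checked exhaustively: 6 real-time-consistent orders of 5 completed operations, zero legal queue replays
include/drop combinations of the 1 pending operation (op6) were all tried; none helps
one such order, op1, op2, op3, op4, op5 (pending dropped), breaks at step 5 where op5 take() → empty is illegal
one such order, op1, op2, op3, op5, op4 (pending dropped), breaks at step 4 where op5 take() → empty is illegal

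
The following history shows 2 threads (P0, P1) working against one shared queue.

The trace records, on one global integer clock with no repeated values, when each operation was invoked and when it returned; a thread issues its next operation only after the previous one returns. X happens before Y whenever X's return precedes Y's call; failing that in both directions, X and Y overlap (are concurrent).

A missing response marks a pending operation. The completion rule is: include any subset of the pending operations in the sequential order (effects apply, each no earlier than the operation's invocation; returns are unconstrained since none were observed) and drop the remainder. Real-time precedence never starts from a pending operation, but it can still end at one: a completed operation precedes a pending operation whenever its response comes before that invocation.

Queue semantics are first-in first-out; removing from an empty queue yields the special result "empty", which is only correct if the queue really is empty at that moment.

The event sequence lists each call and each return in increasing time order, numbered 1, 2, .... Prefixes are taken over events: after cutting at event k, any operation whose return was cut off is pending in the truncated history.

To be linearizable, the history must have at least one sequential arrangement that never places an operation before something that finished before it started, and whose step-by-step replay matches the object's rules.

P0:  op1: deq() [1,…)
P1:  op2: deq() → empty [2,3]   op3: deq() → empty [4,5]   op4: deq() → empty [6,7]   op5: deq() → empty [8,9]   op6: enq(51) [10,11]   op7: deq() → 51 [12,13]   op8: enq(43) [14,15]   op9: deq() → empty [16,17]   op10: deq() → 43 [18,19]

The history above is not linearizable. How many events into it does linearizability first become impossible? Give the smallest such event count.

19

one valid order for events 1..18 is op2, op3, op4, op5, op6, op7, op8, op1, op9:
after step 1 (op2 deq() → empty): queue <>
after step 2 (op3 deq() → empty): queue <>
after step 3 (op4 deq() → empty): queue <>
after step 4 (op5 deq() → empty): queue <>
after step 5 (op6 enq(51)): queue <51>
after step 6 (op7 deq() → 51): queue <>
after step 7 (op8 enq(43)): queue <43>
after step 8 (op1 deq() (pending, included)): queue <>
after step 9 (op9 deq() → empty): queue <>
with event 19 included (op10 responding at time 19), all real-time-consistent orders fail
no escape via the 1 pending operation (op1): every completion choice fails
e.g. op2, op3, op4, op5, op6, op7, op8, op9, op10 (pending dropped): illegal at step 8, since op9 deq() → empty cannot apply there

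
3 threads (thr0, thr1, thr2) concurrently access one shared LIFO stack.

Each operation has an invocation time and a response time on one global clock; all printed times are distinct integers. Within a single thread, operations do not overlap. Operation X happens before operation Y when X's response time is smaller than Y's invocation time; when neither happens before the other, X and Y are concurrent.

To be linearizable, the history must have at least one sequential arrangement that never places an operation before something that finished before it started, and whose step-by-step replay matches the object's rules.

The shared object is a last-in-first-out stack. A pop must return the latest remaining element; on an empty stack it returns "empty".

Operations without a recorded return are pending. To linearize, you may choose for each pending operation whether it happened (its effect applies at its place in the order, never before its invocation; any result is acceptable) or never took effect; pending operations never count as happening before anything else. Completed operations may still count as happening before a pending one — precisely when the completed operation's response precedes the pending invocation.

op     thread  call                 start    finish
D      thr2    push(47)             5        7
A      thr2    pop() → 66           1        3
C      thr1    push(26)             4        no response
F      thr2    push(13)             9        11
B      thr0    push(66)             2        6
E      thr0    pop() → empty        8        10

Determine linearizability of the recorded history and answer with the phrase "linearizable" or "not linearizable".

prefix check: 1..9 passes, 1..10 fails once E's time-10 response joins
all 3 real-time-respecting orders fail — 4 completed LIFO stack operations, no legal replay
no completion choice of the 2 pending operations (C, F) rescues it — every subset was tried
sample order A, B, D, E (pending dropped) stalls at step 1 — A pop() → 66 has no legal effect
sample order A, D, B, E (pending dropped) stalls at step 1 — A pop() → 66 has no legal effect

not linearizable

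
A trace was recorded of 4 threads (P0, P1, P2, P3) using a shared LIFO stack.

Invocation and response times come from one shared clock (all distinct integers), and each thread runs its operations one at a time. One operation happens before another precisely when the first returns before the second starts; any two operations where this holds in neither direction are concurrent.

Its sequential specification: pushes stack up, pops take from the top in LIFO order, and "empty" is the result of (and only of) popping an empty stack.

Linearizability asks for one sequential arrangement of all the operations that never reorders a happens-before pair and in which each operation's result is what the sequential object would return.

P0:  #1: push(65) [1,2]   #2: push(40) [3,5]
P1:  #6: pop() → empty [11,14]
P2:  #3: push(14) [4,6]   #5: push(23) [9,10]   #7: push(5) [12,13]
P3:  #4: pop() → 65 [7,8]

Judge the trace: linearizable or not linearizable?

through event 7 a valid linearization exists; event 8 (#4 responding at time 8) ends that
every one of the 2 real-time-consistent orders over 4 completed LIFO stack ops fails the sequential spec
take #1, #2, #3, #4: step 4 already fails, because #4 pop() → 65 cannot occur there
take #1, #3, #2, #4: step 4 already fails, because #4 pop() → 65 cannot occur there

not linearizable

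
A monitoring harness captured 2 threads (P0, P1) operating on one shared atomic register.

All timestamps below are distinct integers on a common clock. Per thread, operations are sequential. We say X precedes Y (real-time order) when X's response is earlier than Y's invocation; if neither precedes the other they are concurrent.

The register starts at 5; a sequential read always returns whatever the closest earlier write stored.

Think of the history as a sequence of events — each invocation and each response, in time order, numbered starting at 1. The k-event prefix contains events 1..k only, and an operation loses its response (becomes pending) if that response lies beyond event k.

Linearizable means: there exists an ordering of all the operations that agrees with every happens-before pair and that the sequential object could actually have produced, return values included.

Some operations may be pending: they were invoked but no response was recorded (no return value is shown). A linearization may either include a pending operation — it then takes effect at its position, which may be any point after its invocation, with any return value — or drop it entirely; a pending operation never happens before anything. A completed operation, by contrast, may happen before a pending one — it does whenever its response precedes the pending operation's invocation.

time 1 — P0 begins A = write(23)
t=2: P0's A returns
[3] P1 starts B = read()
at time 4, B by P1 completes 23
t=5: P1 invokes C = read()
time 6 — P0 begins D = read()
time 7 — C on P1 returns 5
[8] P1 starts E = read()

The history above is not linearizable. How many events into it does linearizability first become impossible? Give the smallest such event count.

7

events 1..6 are still linearizable — one witness is A, B:
1. A write(23), leaving value 23
2. B read() → 23, leaving value 23
event 7 — C's response, time 7 — after it, nothing linearizes
no completion choice of the 1 pending operation (D) rescues it — every subset was tried
take A, B, C (pending dropped): step 3 already fails, because C read() → 5 cannot occur there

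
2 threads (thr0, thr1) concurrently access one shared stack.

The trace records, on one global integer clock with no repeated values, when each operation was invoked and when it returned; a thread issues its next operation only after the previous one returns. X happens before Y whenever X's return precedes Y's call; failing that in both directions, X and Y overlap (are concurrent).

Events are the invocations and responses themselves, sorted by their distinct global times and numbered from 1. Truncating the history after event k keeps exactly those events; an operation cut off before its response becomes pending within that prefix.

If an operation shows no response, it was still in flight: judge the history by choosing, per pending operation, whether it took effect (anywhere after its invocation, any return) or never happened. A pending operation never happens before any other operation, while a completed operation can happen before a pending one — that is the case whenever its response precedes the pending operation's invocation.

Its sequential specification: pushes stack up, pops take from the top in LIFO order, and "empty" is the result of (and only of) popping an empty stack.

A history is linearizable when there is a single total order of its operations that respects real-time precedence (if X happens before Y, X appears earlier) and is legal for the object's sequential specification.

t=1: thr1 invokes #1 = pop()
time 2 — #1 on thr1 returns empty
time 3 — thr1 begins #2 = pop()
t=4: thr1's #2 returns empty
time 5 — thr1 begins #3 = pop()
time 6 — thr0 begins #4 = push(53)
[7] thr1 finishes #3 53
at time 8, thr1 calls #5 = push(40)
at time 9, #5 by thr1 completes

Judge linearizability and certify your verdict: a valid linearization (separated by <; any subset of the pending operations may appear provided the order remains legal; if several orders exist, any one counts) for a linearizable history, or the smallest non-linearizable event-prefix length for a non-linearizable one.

linearizable — witness: #1 < #2 < #4 < #3 < #5

1. #1 pop() → empty, leaving stack <>
2. #2 pop() → empty, leaving stack <>
3. #4 push(53) (pending, included), leaving stack <53>
4. #3 pop() → 53, leaving stack <>
5. #5 push(40), leaving stack <40>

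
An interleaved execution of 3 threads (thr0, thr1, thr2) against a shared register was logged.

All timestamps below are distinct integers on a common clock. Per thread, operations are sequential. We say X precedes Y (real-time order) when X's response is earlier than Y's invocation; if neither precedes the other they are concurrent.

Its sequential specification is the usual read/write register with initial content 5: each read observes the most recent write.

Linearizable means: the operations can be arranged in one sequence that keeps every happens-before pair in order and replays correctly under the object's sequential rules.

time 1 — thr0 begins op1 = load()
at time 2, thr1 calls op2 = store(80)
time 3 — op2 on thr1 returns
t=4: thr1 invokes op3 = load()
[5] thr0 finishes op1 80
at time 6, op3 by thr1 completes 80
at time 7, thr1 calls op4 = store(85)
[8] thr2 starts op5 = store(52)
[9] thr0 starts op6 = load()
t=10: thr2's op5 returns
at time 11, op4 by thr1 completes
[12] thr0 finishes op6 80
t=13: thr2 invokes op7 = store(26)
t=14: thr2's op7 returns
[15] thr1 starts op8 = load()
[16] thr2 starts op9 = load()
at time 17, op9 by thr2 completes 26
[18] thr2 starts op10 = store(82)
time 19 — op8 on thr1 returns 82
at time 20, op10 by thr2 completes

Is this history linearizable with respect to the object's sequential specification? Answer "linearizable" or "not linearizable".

linearizable

one valid linearization: op2, op1, op3, op6, op4, op5, op7, op9, op10, op8
step 1: op2 store(80) — value 80
step 2: op1 load() → 80 — value 80
step 3: op3 load() → 80 — value 80
step 4: op6 load() → 80 — value 80
step 5: op4 store(85) — value 85
step 6: op5 store(52) — value 52
step 7: op7 store(26) — value 26
step 8: op9 load() → 26 — value 26
step 9: op10 store(82) — value 82
step 10: op8 load() → 82 — value 82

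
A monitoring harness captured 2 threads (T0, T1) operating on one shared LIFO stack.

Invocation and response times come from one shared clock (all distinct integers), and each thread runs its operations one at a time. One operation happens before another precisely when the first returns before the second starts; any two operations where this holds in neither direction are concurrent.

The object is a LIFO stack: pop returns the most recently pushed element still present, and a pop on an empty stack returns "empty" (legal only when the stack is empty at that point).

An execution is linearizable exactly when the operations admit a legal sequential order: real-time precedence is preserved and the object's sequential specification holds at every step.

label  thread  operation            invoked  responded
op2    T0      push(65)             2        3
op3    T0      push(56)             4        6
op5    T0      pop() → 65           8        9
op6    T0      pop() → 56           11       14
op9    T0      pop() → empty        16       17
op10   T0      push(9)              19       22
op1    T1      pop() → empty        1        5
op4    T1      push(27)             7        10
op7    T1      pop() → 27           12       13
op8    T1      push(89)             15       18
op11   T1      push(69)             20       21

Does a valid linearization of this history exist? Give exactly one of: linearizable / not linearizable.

through event 8 a valid linearization exists; event 9 (op5 responding at time 9) ends that
all 3 real-time-respecting orders fail — 4 completed LIFO stack operations, no legal replay
including or dropping the 1 pending operation (op4) in any combination fails
take op1, op2, op3, op5 (pending dropped): step 4 already fails, because op5 pop() → 65 cannot occur there
take op2, op1, op3, op5 (pending dropped): step 2 already fails, because op1 pop() → empty cannot occur there

not linearizable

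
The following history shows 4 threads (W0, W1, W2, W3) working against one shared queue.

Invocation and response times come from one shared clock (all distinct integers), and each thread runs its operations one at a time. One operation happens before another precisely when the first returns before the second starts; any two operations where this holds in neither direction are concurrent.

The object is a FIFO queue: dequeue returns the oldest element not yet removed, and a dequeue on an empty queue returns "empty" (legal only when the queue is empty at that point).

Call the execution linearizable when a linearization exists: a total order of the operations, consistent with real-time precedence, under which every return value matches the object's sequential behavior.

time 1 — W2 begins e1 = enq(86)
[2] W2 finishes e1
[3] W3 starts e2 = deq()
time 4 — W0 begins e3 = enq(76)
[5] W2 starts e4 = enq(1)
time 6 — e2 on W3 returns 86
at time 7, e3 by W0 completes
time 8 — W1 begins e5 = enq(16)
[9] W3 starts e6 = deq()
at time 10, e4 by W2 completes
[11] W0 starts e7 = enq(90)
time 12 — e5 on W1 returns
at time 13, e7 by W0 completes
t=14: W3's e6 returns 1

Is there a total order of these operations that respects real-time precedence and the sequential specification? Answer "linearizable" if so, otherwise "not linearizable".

linearizable

a witness: e1, e2, e4, e3, e5, e6, e7
after step 1 (e1 enq(86)): queue <86>
after step 2 (e2 deq() → 86): queue <>
after step 3 (e4 enq(1)): queue <1>
after step 4 (e3 enq(76)): queue <1,76>
after step 5 (e5 enq(16)): queue <1,76,16>
after step 6 (e6 deq() → 1): queue <76,16>
after step 7 (e7 enq(90)): queue <76,16,90>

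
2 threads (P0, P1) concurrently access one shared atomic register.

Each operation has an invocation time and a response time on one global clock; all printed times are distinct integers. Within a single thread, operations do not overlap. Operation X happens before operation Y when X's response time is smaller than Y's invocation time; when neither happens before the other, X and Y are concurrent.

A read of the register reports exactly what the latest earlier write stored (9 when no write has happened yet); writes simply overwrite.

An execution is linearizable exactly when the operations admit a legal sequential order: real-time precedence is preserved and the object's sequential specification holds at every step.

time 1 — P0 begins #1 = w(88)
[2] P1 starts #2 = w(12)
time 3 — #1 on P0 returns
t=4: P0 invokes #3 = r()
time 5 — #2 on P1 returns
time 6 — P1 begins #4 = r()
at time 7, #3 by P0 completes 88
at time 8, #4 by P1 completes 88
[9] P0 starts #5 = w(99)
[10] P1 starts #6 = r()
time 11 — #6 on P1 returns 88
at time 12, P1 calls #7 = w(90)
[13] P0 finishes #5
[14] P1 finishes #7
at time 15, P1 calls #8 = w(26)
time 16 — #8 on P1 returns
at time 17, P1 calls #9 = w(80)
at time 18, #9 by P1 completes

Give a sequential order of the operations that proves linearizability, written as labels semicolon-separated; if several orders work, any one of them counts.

1. #2 w(12), leaving value 12
2. #1 w(88), leaving value 88
3. #3 r() → 88, leaving value 88
4. #4 r() → 88, leaving value 88
5. #6 r() → 88, leaving value 88
6. #5 w(99), leaving value 99
7. #7 w(90), leaving value 90
8. #8 w(26), leaving value 26
9. #9 w(80), leaving value 80

#2; #1; #3; #4; #6; #5; #7; #8; #9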